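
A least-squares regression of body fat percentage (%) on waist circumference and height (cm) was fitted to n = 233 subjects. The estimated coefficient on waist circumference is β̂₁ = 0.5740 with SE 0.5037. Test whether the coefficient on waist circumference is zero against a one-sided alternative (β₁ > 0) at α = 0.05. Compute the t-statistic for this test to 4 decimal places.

t = 1.1396

H₀: β₁ = 0 vs H₁: β₁ > 0.
t = (β̂₁ − β₁⁰)/SE = 0.5740 / 0.5037 = 1.1396.
df = n − k − 1 = 233 − 2 − 1 = 230.
One-sided p ≈ 0.1278, which is ≥ 0.05, so fail to reject H₀.
The data do not give significant evidence that the true slope on waist circumference is positive, holding the other predictors fixed.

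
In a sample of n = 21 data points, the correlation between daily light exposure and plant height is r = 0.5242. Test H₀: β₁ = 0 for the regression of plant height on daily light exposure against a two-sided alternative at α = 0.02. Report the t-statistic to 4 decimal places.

t = r·√(n − 2)/√(1 − r²) = 0.5242·√19/√0.725214 = 2.6831.
df = n − 2 = 19.
Two-sided p ≈ 0.0147, which is < 0.02, so reject H₀.
There is evidence of a linear association between daily light exposure and plant height.

t = 2.6831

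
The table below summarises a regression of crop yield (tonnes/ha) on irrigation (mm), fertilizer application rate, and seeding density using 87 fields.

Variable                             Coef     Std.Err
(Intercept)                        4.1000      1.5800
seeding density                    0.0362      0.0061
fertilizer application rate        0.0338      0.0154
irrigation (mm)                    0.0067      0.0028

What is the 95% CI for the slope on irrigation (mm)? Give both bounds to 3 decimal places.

(0.001, 0.012)

Read off: b = 0.0067, SE = 0.0028 for irrigation (mm).
df = n − k − 1 = 87 − 3 − 1 = 83.
t* = t_{0.025, 83} = 1.98896.
Margin = t* × SE = 1.98896 × 0.0028 = 0.00557.
CI: 0.0067 ± 0.00557 → (0.001, 0.012).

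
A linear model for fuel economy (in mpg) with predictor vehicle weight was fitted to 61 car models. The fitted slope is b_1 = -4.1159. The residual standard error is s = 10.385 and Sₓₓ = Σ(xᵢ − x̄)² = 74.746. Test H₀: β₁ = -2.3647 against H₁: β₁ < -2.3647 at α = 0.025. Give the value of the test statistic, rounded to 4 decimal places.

t = -1.4579

SE(b_1) = s/√Sₓₓ = 10.385/√74.746 = 1.20119.
t = (-4.1159 − (-2.3647)) / 1.20119 = -1.4579.
df = n − 2 = 59.
One-sided p ≈ 0.0751, which is ≥ 0.025, so fail to reject H₀.
The data do not give significant evidence that the true slope on vehicle weight is below -2.3647 mpg per unit.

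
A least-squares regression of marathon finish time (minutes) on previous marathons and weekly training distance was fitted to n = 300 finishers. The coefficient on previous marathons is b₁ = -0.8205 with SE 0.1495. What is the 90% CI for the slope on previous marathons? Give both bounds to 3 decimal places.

(-1.067, -0.574)

df = n − k − 1 = 300 − 2 − 1 = 297.
t* = t_{0.05, 297} = 1.65.
Margin = t* × SE = 1.65 × 0.1495 = 0.24668.
CI: -0.8205 ± 0.24668 → (-1.067, -0.574).
With 90% confidence, each one-unit increase in previous marathons is associated with a change of between -1.067 and -0.574 minutes in marathon finish time, holding the other predictors fixed.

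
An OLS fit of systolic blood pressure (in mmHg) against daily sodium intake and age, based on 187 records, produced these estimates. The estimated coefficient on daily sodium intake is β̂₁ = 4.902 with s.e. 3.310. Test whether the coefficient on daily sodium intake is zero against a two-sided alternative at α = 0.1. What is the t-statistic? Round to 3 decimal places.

H₀: β₁ = 0 vs H₁: β₁ ≠ 0.
t = (β̂₁ − β₁⁰)/SE = 4.902 / 3.310 = 1.481.
df = n − k − 1 = 187 − 2 − 1 = 184.
Two-sided p ≈ 0.1403, which is ≥ 0.1, so fail to reject H₀.
The data do not give significant evidence of an association between daily sodium intake and systolic blood pressure, after adjusting for the other predictors.

t = 1.481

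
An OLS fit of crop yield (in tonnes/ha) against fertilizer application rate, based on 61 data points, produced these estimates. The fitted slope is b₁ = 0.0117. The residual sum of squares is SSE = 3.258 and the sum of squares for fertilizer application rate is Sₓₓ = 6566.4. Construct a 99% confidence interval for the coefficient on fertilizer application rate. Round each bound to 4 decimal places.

(0.0040, 0.0194)

MSE = SSE/(n − 2) = 3.258/59 = 0.0552203.
SE(b₁) = √(MSE/Sₓₓ) = √(0.0552203/6566.4) = 0.00289992.
df = n − 2 = 59.
t* = t_{0.005, 59} = 2.661759.
Margin = t* × SE = 2.661759 × 0.00289992 = 0.007719.
CI: 0.0117 ± 0.007719 → (0.0040, 0.0194).
With 99% confidence, each one-unit increase in fertilizer application rate is associated with a change of between 0.0040 and 0.0194 tonnes/ha in crop yield.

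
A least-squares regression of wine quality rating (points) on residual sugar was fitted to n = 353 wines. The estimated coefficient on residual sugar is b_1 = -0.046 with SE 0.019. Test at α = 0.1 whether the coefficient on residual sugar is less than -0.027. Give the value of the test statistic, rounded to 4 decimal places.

t = -1.0000

H₀: β₁ = -0.027 vs H₁: β₁ < -0.027.
t = (b_1 − β₁⁰)/SE = (-0.046 − (-0.027)) / 0.019 = -1.0000.
df = n − 2 = 353 − 2 = 351.
One-sided p ≈ 0.1590, which is ≥ 0.1, so fail to reject H₀.
The data do not give significant evidence that the true slope on residual sugar is below -0.027 points per unit.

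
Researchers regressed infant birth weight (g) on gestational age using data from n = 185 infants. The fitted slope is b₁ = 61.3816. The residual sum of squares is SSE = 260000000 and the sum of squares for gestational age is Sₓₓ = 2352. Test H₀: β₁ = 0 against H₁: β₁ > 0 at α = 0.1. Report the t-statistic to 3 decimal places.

MSE = SSE/(n − 2) = 260000000/183 = 1.42077e+06.
SE(b₁) = √(MSE/Sₓₓ) = √(1.42077e+06/2352) = 24.5778.
t = 61.3816 / 24.5778 = 2.497.
df = n − 2 = 183.
One-sided p ≈ 0.0067, which is < 0.1, so reject H₀.
There is evidence that the true slope on gestational age is positive.

t = 2.497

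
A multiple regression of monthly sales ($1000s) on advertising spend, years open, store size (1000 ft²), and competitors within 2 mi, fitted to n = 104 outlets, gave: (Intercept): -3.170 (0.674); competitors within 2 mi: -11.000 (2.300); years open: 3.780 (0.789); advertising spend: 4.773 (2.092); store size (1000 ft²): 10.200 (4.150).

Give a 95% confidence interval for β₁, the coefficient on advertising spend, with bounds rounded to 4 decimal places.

Read off: b = 4.773, SE = 2.092 for advertising spend.
df = n − k − 1 = 104 − 4 − 1 = 99.
t* = t_{0.025, 99} = 1.984217.
Margin = t* × SE = 1.984217 × 2.092 = 4.150982.
CI: 4.773 ± 4.150982 → (0.6220, 8.9240).

(0.6220, 8.9240)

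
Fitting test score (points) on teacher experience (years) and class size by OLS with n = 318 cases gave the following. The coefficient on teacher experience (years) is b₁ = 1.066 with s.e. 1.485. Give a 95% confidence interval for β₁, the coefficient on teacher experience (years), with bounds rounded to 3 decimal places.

df = n − k − 1 = 318 − 2 − 1 = 315.
t* = t_{0.025, 315} = 1.967524.
Margin = t* × SE = 1.967524 × 1.485 = 2.92177.
CI: 1.066 ± 2.92177 → (-1.856, 3.988).
With 95% confidence, each one-unit increase in teacher experience (years) is associated with a change of between -1.856 and 3.988 points in test score, holding the other predictors fixed.

(-1.856, 3.988)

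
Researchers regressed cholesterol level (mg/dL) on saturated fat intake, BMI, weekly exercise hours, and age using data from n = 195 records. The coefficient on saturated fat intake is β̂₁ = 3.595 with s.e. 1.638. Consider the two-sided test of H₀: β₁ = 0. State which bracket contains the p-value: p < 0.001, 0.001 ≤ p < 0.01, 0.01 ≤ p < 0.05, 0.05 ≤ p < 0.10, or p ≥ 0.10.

0.01 ≤ p < 0.05

t = 3.595 / 1.638 = 2.195.
df = n − k − 1 = 195 − 4 − 1 = 190.
Two-sided p = 2·P(T_{190} > |t|) ≈ 0.0294.
So 0.01 ≤ p < 0.05.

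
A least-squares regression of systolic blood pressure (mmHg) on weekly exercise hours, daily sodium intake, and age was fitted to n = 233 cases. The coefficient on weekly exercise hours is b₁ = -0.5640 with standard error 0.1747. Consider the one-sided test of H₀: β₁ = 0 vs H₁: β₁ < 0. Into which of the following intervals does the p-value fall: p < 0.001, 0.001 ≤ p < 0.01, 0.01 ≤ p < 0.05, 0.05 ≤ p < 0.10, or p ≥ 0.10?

p < 0.001

t = -0.5640 / 0.1747 = -3.228.
df = n − k − 1 = 233 − 3 − 1 = 229.
One-sided p = P(T_{229} < t) ≈ 0.0007.
So p < 0.001.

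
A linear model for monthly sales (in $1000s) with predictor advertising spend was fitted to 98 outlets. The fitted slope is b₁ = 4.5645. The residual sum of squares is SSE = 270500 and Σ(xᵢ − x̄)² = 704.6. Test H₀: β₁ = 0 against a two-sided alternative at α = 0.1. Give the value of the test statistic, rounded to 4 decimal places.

MSE = SSE/(n − 2) = 270500/96 = 2817.71.
SE(b₁) = √(MSE/Sₓₓ) = √(2817.71/704.6) = 1.99975.
t = 4.5645 / 1.99975 = 2.2825.
df = n − 2 = 96.
Two-sided p ≈ 0.0247, which is < 0.1, so reject H₀.
There is evidence that advertising spend is associated with monthly sales.

t = 2.2825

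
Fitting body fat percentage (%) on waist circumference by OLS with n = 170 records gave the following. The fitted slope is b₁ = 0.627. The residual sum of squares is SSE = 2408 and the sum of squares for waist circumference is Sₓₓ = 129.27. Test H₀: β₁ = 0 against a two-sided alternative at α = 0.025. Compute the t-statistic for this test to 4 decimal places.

t = 1.8830

MSE = SSE/(n − 2) = 2408/168 = 14.3333.
SE(b₁) = √(MSE/Sₓₓ) = √(14.3333/129.27) = 0.332985.
t = 0.627 / 0.332985 = 1.8830.
df = n − 2 = 168.
Two-sided p ≈ 0.0614, which is ≥ 0.025, so fail to reject H₀.
The data do not give significant evidence of an association between waist circumference and body fat percentage.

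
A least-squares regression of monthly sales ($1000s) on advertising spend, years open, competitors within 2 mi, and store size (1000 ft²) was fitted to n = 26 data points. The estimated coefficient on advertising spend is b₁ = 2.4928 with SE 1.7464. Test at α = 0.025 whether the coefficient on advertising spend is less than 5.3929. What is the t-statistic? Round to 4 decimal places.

H₀: β₁ = 5.3929 vs H₁: β₁ < 5.3929.
t = (b₁ − β₁⁰)/SE = (2.4928 − 5.3929) / 1.7464 = -1.6606.
df = n − k − 1 = 26 − 4 − 1 = 21.
One-sided p ≈ 0.0558, which is ≥ 0.025, so fail to reject H₀.
The data do not give significant evidence that the true slope on advertising spend is below 5.3929 $1000s per unit, holding the other predictors fixed.

t = -1.6606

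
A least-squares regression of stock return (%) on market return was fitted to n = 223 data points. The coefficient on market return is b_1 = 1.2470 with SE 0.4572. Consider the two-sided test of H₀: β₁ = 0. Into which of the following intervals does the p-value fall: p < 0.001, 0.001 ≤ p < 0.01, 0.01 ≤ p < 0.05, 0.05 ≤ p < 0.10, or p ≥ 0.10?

t = 1.2470 / 0.4572 = 2.727.
df = n − 2 = 223 − 2 = 221.
Two-sided p = 2·P(T_{221} > |t|) ≈ 0.0069.
So 0.001 ≤ p < 0.01.

0.001 ≤ p < 0.01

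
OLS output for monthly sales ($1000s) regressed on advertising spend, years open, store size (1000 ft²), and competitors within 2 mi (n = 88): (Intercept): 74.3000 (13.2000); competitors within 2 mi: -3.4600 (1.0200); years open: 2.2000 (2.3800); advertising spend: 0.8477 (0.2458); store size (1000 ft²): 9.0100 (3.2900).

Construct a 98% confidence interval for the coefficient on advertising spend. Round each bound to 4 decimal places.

Read off: b = 0.8477, SE = 0.2458 for advertising spend.
df = n − k − 1 = 88 − 4 − 1 = 83.
t* = t_{0.01, 83} = 2.372119.
Margin = t* × SE = 2.372119 × 0.2458 = 0.583067.
CI: 0.8477 ± 0.583067 → (0.2646, 1.4308).

(0.2646, 1.4308)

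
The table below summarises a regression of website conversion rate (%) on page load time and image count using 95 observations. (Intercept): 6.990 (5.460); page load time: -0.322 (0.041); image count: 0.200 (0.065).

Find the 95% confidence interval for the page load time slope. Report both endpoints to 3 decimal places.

Read off: b = -0.322, SE = 0.041 for page load time.
df = n − k − 1 = 95 − 2 − 1 = 92.
t* = t_{0.025, 92} = 1.986086.
Margin = t* × SE = 1.986086 × 0.041 = 0.08143.
CI: -0.322 ± 0.08143 → (-0.403, -0.241).

(-0.403, -0.241)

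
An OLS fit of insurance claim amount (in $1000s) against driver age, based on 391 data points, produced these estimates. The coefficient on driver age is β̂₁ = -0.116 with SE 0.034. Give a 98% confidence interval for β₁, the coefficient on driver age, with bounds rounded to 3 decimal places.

df = n − 2 = 391 − 2 = 389.
t* = t_{0.01, 389} = 2.335972.
Margin = t* × SE = 2.335972 × 0.034 = 0.07942.
CI: -0.116 ± 0.07942 → (-0.195, -0.037).
With 98% confidence, each one-unit increase in driver age is associated with a change of between -0.195 and -0.037 $1000s in insurance claim amount.

(-0.195, -0.037)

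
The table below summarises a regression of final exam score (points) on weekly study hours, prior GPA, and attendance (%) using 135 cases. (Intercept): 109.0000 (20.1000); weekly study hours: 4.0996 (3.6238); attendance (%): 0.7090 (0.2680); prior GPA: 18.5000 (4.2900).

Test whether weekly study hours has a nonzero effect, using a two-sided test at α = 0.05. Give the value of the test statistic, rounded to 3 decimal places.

t = 1.131

Read off: b = 4.0996, SE = 3.6238 for weekly study hours.
H₀: β₁ = 0 vs H₁: β₁ ≠ 0.
t = 4.0996 / 3.6238 = 1.131.
df = n − k − 1 = 135 − 3 − 1 = 131.
Two-sided p ≈ 0.2600, which is ≥ 0.05, so fail to reject H₀.
The data do not give significant evidence of an association between weekly study hours and final exam score, after adjusting for the other predictors.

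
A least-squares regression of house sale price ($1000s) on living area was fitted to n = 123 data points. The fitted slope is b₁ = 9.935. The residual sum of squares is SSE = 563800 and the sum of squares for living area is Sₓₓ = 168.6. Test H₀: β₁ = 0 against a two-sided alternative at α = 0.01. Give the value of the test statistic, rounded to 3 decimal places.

t = 1.890

MSE = SSE/(n − 2) = 563800/121 = 4659.5.
SE(b₁) = √(MSE/Sₓₓ) = √(4659.5/168.6) = 5.25704.
t = 9.935 / 5.25704 = 1.890.
df = n − 2 = 121.
Two-sided p ≈ 0.0612, which is ≥ 0.01, so fail to reject H₀.
The data do not give significant evidence of an association between living area and house sale price.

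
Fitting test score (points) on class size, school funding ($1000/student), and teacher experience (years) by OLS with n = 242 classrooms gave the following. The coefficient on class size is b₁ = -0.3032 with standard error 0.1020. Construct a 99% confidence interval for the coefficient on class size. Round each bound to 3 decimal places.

(-0.568, -0.038)

df = n − k − 1 = 242 − 3 − 1 = 238.
t* = t_{0.005, 238} = 2.596644.
Margin = t* × SE = 2.596644 × 0.1020 = 0.26486.
CI: -0.3032 ± 0.26486 → (-0.568, -0.038).
With 99% confidence, each one-unit increase in class size is associated with a change of between -0.568 and -0.038 points in test score, holding the other predictors fixed.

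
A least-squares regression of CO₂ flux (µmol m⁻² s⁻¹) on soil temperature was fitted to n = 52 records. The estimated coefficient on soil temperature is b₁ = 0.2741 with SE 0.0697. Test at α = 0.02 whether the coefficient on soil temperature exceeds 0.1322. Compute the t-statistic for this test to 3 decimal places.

H₀: β₁ = 0.1322 vs H₁: β₁ > 0.1322.
t = (b₁ − β₁⁰)/SE = (0.2741 − 0.1322) / 0.0697 = 2.036.
df = n − 2 = 52 − 2 = 50.
One-sided p ≈ 0.0235, which is ≥ 0.02, so fail to reject H₀.
The data do not give significant evidence that the true slope on soil temperature exceeds 0.1322 µmol m⁻² s⁻¹ per unit.

t = 2.036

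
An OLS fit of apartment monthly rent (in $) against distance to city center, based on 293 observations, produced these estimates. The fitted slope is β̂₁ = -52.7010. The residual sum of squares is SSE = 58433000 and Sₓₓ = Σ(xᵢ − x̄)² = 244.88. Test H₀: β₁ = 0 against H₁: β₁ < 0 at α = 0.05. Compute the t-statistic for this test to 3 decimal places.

t = -1.840

MSE = SSE/(n − 2) = 58433000/291 = 200801.
SE(β̂₁) = √(MSE/Sₓₓ) = √(200801/244.88) = 28.6356.
t = -52.7010 / 28.6356 = -1.840.
df = n − 2 = 291.
One-sided p ≈ 0.0334, which is < 0.05, so reject H₀.
There is evidence that the true slope on distance to city center is negative.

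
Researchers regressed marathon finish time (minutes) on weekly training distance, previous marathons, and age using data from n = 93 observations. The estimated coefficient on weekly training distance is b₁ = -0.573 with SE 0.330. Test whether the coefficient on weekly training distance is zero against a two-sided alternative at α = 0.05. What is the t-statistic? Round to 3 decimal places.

H₀: β₁ = 0 vs H₁: β₁ ≠ 0.
t = (b₁ − β₁⁰)/SE = -0.573 / 0.330 = -1.736.
df = n − k − 1 = 93 − 3 − 1 = 89.
Two-sided p ≈ 0.0860, which is ≥ 0.05, so fail to reject H₀.
The data do not give significant evidence of an association between weekly training distance and marathon finish time, after adjusting for the other predictors.

t = -1.736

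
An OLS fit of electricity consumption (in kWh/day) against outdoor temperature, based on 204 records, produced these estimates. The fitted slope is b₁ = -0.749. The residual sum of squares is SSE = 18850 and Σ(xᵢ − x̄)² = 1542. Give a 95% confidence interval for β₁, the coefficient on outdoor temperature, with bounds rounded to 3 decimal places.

(-1.234, -0.264)

MSE = SSE/(n − 2) = 18850/202 = 93.3168.
SE(b₁) = √(MSE/Sₓₓ) = √(93.3168/1542) = 0.246002.
df = n − 2 = 202.
t* = t_{0.025, 202} = 1.971777.
Margin = t* × SE = 1.971777 × 0.246002 = 0.48506.
CI: -0.749 ± 0.48506 → (-1.234, -0.264).
With 95% confidence, each one-unit increase in outdoor temperature is associated with a change of between -1.234 and -0.264 kWh/day in electricity consumption.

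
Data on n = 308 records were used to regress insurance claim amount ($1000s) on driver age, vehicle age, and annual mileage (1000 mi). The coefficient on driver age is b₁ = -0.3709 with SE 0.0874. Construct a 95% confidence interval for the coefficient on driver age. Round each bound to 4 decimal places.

df = n − k − 1 = 308 − 3 − 1 = 304.
t* = t_{0.025, 304} = 1.967798.
Margin = t* × SE = 1.967798 × 0.0874 = 0.171986.
CI: -0.3709 ± 0.171986 → (-0.5429, -0.1989).
With 95% confidence, each one-unit increase in driver age is associated with a change of between -0.5429 and -0.1989 $1000s in insurance claim amount, holding the other predictors fixed.

(-0.5429, -0.1989)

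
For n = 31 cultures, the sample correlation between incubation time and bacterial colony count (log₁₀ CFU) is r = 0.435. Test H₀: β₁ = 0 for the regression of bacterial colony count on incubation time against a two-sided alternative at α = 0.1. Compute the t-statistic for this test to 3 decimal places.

t = r·√(n − 2)/√(1 − r²) = 0.435·√29/√0.810775 = 2.602.
df = n − 2 = 29.
Two-sided p ≈ 0.0145, which is < 0.1, so reject H₀.
There is evidence of a linear association between incubation time and bacterial colony count.

t = 2.602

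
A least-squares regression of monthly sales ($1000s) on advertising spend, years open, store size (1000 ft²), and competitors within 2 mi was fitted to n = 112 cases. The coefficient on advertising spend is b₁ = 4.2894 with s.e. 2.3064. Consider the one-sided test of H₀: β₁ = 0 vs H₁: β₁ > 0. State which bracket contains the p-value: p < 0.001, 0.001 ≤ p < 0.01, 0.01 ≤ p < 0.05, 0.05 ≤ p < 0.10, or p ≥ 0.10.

t = 4.2894 / 2.3064 = 1.860.
df = n − k − 1 = 112 − 4 − 1 = 107.
One-sided p = P(T_{107} > t) ≈ 0.0328.
So 0.01 ≤ p < 0.05.

0.01 ≤ p < 0.05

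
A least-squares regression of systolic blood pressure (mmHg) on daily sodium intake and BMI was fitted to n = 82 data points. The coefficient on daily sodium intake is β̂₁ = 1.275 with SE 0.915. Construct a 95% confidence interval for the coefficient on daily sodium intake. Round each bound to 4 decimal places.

df = n − k − 1 = 82 − 2 − 1 = 79.
t* = t_{0.025, 79} = 1.99045.
Margin = t* × SE = 1.99045 × 0.915 = 1.821262.
CI: 1.275 ± 1.821262 → (-0.5463, 3.0963).
With 95% confidence, each one-unit increase in daily sodium intake is associated with a change of between -0.5463 and 3.0963 mmHg in systolic blood pressure, holding the other predictors fixed.

(-0.5463, 3.0963)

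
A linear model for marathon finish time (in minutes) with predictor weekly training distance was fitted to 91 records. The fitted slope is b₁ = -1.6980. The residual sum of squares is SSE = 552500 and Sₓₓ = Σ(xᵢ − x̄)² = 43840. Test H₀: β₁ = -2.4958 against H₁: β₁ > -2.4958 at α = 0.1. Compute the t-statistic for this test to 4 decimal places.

t = 2.1201

MSE = SSE/(n − 2) = 552500/89 = 6207.87.
SE(b₁) = √(MSE/Sₓₓ) = √(6207.87/43840) = 0.376301.
t = (-1.6980 − (-2.4958)) / 0.376301 = 2.1201.
df = n − 2 = 89.
One-sided p ≈ 0.0184, which is < 0.1, so reject H₀.
There is evidence that the true slope on weekly training distance exceeds -2.4958 minutes per unit.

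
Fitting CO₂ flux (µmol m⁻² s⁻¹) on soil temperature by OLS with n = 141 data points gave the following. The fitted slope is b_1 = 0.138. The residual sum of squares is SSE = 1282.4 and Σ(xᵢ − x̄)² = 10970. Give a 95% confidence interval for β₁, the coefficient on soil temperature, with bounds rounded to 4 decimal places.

MSE = SSE/(n − 2) = 1282.4/139 = 9.2259.
SE(b_1) = √(MSE/Sₓₓ) = √(9.2259/10970) = 0.0290002.
df = n − 2 = 139.
t* = t_{0.025, 139} = 1.977178.
Margin = t* × SE = 1.977178 × 0.0290002 = 0.057339.
CI: 0.138 ± 0.057339 → (0.0807, 0.1953).
With 95% confidence, each one-unit increase in soil temperature is associated with a change of between 0.0807 and 0.1953 µmol m⁻² s⁻¹ in CO₂ flux.

(0.0807, 0.1953)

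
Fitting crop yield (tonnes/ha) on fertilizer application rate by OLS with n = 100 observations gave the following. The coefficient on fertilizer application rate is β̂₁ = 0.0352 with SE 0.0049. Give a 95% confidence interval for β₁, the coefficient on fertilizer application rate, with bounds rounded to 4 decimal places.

(0.0255, 0.0449)

df = n − 2 = 100 − 2 = 98.
t* = t_{0.025, 98} = 1.984467.
Margin = t* × SE = 1.984467 × 0.0049 = 0.009724.
CI: 0.0352 ± 0.009724 → (0.0255, 0.0449).
With 95% confidence, each one-unit increase in fertilizer application rate is associated with a change of between 0.0255 and 0.0449 tonnes/ha in crop yield.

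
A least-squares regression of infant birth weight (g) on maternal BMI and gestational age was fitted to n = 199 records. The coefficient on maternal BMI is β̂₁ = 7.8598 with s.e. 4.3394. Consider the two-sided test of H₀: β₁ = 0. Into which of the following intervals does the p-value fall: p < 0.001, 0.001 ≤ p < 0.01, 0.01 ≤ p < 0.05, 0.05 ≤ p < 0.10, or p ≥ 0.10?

t = 7.8598 / 4.3394 = 1.811.
df = n − k − 1 = 199 − 2 − 1 = 196.
Two-sided p = 2·P(T_{196} > |t|) ≈ 0.0716.
So 0.05 ≤ p < 0.10.

0.05 ≤ p < 0.10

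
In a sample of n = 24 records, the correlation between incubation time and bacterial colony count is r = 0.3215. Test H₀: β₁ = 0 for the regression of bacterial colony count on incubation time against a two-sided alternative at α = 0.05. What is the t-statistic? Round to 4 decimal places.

t = 1.5925

t = r·√(n − 2)/√(1 − r²) = 0.3215·√22/√0.896638 = 1.5925.
df = n − 2 = 22.
Two-sided p ≈ 0.1255, which is ≥ 0.05, so fail to reject H₀.
The data do not give significant evidence of a linear association between incubation time and bacterial colony count.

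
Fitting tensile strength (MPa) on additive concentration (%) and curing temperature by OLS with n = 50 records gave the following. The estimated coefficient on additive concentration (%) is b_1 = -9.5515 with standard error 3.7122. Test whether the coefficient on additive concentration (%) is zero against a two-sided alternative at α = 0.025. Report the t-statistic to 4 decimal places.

H₀: β₁ = 0 vs H₁: β₁ ≠ 0.
t = (b_1 − β₁⁰)/SE = -9.5515 / 3.7122 = -2.5730.
df = n − k − 1 = 50 − 2 − 1 = 47.
Two-sided p ≈ 0.0133, which is < 0.025, so reject H₀.
There is evidence that additive concentration (%) is associated with tensile strength, holding the other predictors fixed.

t = -2.5730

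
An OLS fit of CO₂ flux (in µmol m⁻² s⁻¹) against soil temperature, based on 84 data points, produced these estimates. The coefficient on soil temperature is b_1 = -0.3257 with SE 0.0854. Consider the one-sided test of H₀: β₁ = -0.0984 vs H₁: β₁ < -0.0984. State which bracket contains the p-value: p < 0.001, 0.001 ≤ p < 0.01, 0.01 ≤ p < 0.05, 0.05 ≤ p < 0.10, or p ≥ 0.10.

t = (-0.3257 − (-0.0984)) / 0.0854 = -2.662.
df = n − 2 = 84 − 2 = 82.
One-sided p = P(T_{82} < t) ≈ 0.0047.
So 0.001 ≤ p < 0.01.

0.001 ≤ p < 0.01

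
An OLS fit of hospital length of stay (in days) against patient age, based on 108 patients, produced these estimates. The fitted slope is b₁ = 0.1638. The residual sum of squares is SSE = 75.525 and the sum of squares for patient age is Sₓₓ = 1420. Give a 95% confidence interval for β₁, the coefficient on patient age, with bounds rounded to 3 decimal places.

(0.119, 0.208)

MSE = SSE/(n − 2) = 75.525/106 = 0.7125.
SE(b₁) = √(MSE/Sₓₓ) = √(0.7125/1420) = 0.0224.
df = n − 2 = 106.
t* = t_{0.025, 106} = 1.982597.
Margin = t* × SE = 1.982597 × 0.0224 = 0.04441.
CI: 0.1638 ± 0.04441 → (0.119, 0.208).
With 95% confidence, each one-unit increase in patient age is associated with a change of between 0.119 and 0.208 days in hospital length of stay.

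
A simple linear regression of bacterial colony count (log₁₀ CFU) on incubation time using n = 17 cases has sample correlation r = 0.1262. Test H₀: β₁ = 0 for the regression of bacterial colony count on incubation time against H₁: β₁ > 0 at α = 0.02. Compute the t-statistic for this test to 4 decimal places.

t = 0.4927

t = r·√(n − 2)/√(1 − r²) = 0.1262·√15/√0.984074 = 0.4927.
df = n − 2 = 15.
One-sided p ≈ 0.3147, which is ≥ 0.02, so fail to reject H₀.
The data do not give significant evidence of a linear association between incubation time and bacterial colony count.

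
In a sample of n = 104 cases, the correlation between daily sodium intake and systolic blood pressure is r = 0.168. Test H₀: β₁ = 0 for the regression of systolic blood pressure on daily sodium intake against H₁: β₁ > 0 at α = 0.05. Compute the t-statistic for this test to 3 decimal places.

t = 1.721

t = r·√(n − 2)/√(1 − r²) = 0.168·√102/√0.971776 = 1.721.
df = n − 2 = 102.
One-sided p ≈ 0.0441, which is < 0.05, so reject H₀.
There is evidence of a linear association between daily sodium intake and systolic blood pressure.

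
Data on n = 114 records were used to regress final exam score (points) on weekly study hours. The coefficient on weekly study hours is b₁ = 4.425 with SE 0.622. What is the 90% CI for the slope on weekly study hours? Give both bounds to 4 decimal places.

df = n − 2 = 114 − 2 = 112.
t* = t_{0.05, 112} = 1.658573.
Margin = t* × SE = 1.658573 × 0.622 = 1.031632.
CI: 4.425 ± 1.031632 → (3.3934, 5.4566).
With 90% confidence, each one-unit increase in weekly study hours is associated with a change of between 3.3934 and 5.4566 points in final exam score.

(3.3934, 5.4566)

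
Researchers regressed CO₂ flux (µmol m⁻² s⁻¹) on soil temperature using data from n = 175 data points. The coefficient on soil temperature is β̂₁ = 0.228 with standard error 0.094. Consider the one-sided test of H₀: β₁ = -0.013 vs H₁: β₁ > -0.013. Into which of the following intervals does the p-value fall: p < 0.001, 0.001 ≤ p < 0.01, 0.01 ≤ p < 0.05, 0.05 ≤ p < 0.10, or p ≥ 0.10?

t = (0.228 − (-0.013)) / 0.094 = 2.564.
df = n − 2 = 175 − 2 = 173.
One-sided p = P(T_{173} > t) ≈ 0.0056.
So 0.001 ≤ p < 0.01.

0.001 ≤ p < 0.01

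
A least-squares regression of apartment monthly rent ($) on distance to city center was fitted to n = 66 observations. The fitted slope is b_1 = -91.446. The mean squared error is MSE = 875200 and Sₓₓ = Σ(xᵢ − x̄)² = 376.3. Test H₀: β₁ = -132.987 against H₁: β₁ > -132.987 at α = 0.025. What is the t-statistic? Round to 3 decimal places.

t = 0.861

SE(b_1) = √(MSE/Sₓₓ) = √(875200/376.3) = 48.2266.
t = (-91.446 − (-132.987)) / 48.2266 = 0.861.
df = n − 2 = 64.
One-sided p ≈ 0.1961, which is ≥ 0.025, so fail to reject H₀.
The data do not give significant evidence that the true slope on distance to city center exceeds -132.987 $ per unit.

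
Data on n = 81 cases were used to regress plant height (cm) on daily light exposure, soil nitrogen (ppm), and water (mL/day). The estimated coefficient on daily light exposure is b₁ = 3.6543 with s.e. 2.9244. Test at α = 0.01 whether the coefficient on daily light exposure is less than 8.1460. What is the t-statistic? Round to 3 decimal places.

H₀: β₁ = 8.1460 vs H₁: β₁ < 8.1460.
t = (b₁ − β₁⁰)/SE = (3.6543 − 8.1460) / 2.9244 = -1.536.
df = n − k − 1 = 81 − 3 − 1 = 77.
One-sided p ≈ 0.0643, which is ≥ 0.01, so fail to reject H₀.
The data do not give significant evidence that the true slope on daily light exposure is below 8.1460 cm per unit, holding the other predictors fixed.

t = -1.536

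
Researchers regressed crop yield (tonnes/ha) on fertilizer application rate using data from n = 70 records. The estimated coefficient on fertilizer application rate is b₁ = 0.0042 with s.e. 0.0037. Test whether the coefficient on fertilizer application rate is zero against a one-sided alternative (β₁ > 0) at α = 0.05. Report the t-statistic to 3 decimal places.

t = 1.135

H₀: β₁ = 0 vs H₁: β₁ > 0.
t = (b₁ − β₁⁰)/SE = 0.0042 / 0.0037 = 1.135.
df = n − 2 = 70 − 2 = 68.
One-sided p ≈ 0.1302, which is ≥ 0.05, so fail to reject H₀.
The data do not give significant evidence that the true slope on fertilizer application rate is positive.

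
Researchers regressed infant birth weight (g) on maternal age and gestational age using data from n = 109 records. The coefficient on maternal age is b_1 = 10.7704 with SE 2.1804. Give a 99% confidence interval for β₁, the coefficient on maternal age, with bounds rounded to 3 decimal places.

df = n − k − 1 = 109 − 2 − 1 = 106.
t* = t_{0.005, 106} = 2.623008.
Margin = t* × SE = 2.623008 × 2.1804 = 5.71921.
CI: 10.7704 ± 5.71921 → (5.051, 16.490).
With 99% confidence, each one-unit increase in maternal age is associated with a change of between 5.051 and 16.490 g in infant birth weight, holding the other predictors fixed.

(5.051, 16.490)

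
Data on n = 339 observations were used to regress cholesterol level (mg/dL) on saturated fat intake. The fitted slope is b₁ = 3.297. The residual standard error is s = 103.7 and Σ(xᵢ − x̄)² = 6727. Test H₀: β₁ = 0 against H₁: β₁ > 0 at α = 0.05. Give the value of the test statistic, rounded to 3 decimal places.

SE(b₁) = s/√Sₓₓ = 103.7/√6727 = 1.26435.
t = 3.297 / 1.26435 = 2.608.
df = n − 2 = 337.
One-sided p ≈ 0.0048, which is < 0.05, so reject H₀.
There is evidence that the true slope on saturated fat intake is positive.

t = 2.608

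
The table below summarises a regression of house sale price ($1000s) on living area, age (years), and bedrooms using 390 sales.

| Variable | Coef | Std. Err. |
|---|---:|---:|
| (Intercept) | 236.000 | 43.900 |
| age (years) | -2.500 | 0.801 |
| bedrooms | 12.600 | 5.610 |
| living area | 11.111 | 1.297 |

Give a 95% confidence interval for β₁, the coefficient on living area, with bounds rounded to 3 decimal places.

(8.561, 13.661)

Read off: b = 11.111, SE = 1.297 for living area.
df = n − k − 1 = 390 − 3 − 1 = 386.
t* = t_{0.025, 386} = 1.966129.
Margin = t* × SE = 1.966129 × 1.297 = 2.55007.
CI: 11.111 ± 2.55007 → (8.561, 13.661).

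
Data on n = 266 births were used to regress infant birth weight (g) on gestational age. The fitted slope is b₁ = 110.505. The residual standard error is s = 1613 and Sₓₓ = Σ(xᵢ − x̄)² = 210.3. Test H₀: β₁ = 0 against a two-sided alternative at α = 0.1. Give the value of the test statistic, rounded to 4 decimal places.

t = 0.9935

SE(b₁) = s/√Sₓₓ = 1613/√210.3 = 111.228.
t = 110.505 / 111.228 = 0.9935.
df = n − 2 = 264.
Two-sided p ≈ 0.3214, which is ≥ 0.1, so fail to reject H₀.
The data do not give significant evidence of an association between gestational age and infant birth weight.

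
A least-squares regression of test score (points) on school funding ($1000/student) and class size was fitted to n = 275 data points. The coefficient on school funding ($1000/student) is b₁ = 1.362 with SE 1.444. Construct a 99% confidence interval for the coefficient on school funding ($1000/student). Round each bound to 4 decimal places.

(-2.3838, 5.1078)

df = n − k − 1 = 275 − 2 − 1 = 272.
t* = t_{0.005, 272} = 2.594025.
Margin = t* × SE = 2.594025 × 1.444 = 3.745772.
CI: 1.362 ± 3.745772 → (-2.3838, 5.1078).
With 99% confidence, each one-unit increase in school funding ($1000/student) is associated with a change of between -2.3838 and 5.1078 points in test score, holding the other predictors fixed.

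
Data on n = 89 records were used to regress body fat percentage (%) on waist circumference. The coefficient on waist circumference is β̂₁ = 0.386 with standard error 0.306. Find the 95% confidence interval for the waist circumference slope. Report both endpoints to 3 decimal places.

df = n − 2 = 89 − 2 = 87.
t* = t_{0.025, 87} = 1.987608.
Margin = t* × SE = 1.987608 × 0.306 = 0.60821.
CI: 0.386 ± 0.60821 → (-0.222, 0.994).
With 95% confidence, each one-unit increase in waist circumference is associated with a change of between -0.222 and 0.994 % in body fat percentage.

(-0.222, 0.994)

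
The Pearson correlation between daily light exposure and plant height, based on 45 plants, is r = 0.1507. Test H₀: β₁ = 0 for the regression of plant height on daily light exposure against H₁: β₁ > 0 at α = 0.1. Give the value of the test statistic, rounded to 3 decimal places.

t = 1.000

t = r·√(n − 2)/√(1 − r²) = 0.1507·√43/√0.97729 = 1.000.
df = n − 2 = 43.
One-sided p ≈ 0.1615, which is ≥ 0.1, so fail to reject H₀.
The data do not give significant evidence of a linear association between daily light exposure and plant height.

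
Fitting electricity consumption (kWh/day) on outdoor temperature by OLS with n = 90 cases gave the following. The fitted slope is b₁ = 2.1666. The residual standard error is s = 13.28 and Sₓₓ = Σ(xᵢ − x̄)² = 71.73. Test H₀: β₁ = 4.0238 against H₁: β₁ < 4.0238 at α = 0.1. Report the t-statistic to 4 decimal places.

t = -1.1844

SE(b₁) = s/√Sₓₓ = 13.28/√71.73 = 1.56801.
t = (2.1666 − 4.0238) / 1.56801 = -1.1844.
df = n − 2 = 88.
One-sided p ≈ 0.1197, which is ≥ 0.1, so fail to reject H₀.
The data do not give significant evidence that the true slope on outdoor temperature is below 4.0238 kWh/day per unit.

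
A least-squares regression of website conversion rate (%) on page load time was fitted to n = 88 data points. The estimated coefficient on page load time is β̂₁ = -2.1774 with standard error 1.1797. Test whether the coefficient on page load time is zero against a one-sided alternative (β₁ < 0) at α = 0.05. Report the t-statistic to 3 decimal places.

H₀: β₁ = 0 vs H₁: β₁ < 0.
t = (β̂₁ − β₁⁰)/SE = -2.1774 / 1.1797 = -1.846.
df = n − 2 = 88 − 2 = 86.
One-sided p ≈ 0.0342, which is < 0.05, so reject H₀.
There is evidence that the true slope on page load time is negative.

t = -1.846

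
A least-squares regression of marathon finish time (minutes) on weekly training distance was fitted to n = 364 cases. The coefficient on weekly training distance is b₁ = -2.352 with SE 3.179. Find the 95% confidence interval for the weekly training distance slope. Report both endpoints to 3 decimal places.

df = n − 2 = 364 − 2 = 362.
t* = t_{0.025, 362} = 1.966539.
Margin = t* × SE = 1.966539 × 3.179 = 6.25163.
CI: -2.352 ± 6.25163 → (-8.604, 3.900).
With 95% confidence, each one-unit increase in weekly training distance is associated with a change of between -8.604 and 3.900 minutes in marathon finish time.

(-8.604, 3.900)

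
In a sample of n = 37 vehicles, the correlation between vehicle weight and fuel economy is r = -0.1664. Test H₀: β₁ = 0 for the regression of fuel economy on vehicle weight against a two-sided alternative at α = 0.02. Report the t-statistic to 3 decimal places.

t = r·√(n − 2)/√(1 − r²) = -0.1664·√35/√0.972311 = -0.998.
df = n − 2 = 35.
Two-sided p ≈ 0.3250, which is ≥ 0.02, so fail to reject H₀.
The data do not give significant evidence of a linear association between vehicle weight and fuel economy.

t = -0.998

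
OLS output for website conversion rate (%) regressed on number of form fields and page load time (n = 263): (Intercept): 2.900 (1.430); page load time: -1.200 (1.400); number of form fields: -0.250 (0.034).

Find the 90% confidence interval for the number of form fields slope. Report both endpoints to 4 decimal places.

(-0.3061, -0.1939)

Read off: b = -0.250, SE = 0.034 for number of form fields.
df = n − k − 1 = 263 − 2 − 1 = 260.
t* = t_{0.05, 260} = 1.650735.
Margin = t* × SE = 1.650735 × 0.034 = 0.056125.
CI: -0.250 ± 0.056125 → (-0.3061, -0.1939).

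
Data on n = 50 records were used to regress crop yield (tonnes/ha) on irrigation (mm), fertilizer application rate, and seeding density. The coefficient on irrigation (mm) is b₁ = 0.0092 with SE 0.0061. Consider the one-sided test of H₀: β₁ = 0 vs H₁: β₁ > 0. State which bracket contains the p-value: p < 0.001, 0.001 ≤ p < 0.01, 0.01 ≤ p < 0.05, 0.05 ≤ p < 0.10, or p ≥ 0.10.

0.05 ≤ p < 0.10

t = 0.0092 / 0.0061 = 1.508.
df = n − k − 1 = 50 − 3 − 1 = 46.
One-sided p = P(T_{46} > t) ≈ 0.0692.
So 0.05 ≤ p < 0.10.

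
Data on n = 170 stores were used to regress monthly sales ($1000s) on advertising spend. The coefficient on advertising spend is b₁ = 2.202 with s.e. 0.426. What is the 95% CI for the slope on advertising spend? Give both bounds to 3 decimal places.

df = n − 2 = 170 − 2 = 168.
t* = t_{0.025, 168} = 1.974185.
Margin = t* × SE = 1.974185 × 0.426 = 0.84100.
CI: 2.202 ± 0.84100 → (1.361, 3.043).
With 95% confidence, each one-unit increase in advertising spend is associated with a change of between 1.361 and 3.043 $1000s in monthly sales.

(1.361, 3.043)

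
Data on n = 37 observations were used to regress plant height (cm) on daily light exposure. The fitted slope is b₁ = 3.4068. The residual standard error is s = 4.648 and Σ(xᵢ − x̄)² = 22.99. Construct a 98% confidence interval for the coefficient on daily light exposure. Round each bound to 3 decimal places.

SE(b₁) = s/√Sₓₓ = 4.648/√22.99 = 0.969386.
df = n − 2 = 35.
t* = t_{0.01, 35} = 2.437723.
Margin = t* × SE = 2.437723 × 0.969386 = 2.36309.
CI: 3.4068 ± 2.36309 → (1.044, 5.770).
With 98% confidence, each one-unit increase in daily light exposure is associated with a change of between 1.044 and 5.770 cm in plant height.

(1.044, 5.770)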